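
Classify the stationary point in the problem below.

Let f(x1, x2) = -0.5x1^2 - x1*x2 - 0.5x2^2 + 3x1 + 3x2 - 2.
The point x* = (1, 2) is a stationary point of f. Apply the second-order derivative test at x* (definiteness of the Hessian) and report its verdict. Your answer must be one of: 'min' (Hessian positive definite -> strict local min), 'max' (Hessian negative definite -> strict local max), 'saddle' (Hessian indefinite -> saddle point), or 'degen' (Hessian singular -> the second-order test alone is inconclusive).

Compute the Hessian H = grad^2 f:
  H = [[-1, -1], [-1, -1]]
Verify stationarity: grad f(x*) = H x* + g = (0, 0).
Eigenvalues of H: -2, 0.
H has a zero eigenvalue (singular; negative semidefinite but not definite), so H is neither positive definite, negative definite, nor indefinite. The second-order test alone is inconclusive -> degen.
(Indeed, f is constant along the null direction of H through x*, so x* is not a strict local extremum.)

degen


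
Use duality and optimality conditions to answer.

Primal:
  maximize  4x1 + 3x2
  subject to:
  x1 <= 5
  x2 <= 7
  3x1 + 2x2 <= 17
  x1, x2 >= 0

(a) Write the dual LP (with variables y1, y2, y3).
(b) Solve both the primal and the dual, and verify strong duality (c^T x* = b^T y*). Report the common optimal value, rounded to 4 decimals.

The standard primal-dual pair for 'max c^T x s.t. A x <= b, x >= 0' is:
  Dual:  min b^T y  s.t.  A^T y >= c,  y >= 0.

So the dual LP is:
  minimize  5y1 + 7y2 + 17y3
  subject to:
    y1 + 3y3 >= 4
    y2 + 2y3 >= 3
    y1, y2, y3 >= 0

Solving the primal: x* = (1, 7).
  primal value c^T x* = 25.
Solving the dual: y* = (0, 0.3333, 1.3333).
  dual value b^T y* = 25.
Strong duality: c^T x* = b^T y*. Confirmed.

25


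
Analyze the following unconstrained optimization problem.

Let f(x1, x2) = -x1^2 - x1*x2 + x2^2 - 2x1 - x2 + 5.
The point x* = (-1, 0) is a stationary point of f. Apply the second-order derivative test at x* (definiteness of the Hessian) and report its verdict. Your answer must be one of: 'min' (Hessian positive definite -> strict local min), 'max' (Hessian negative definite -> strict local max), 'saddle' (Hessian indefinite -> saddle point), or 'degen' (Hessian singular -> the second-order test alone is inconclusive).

Compute the Hessian H = grad^2 f:
  H = [[-2, -1], [-1, 2]]
Verify stationarity: grad f(x*) = H x* + g = (0, 0).
Eigenvalues of H: -2.2361, 2.2361.
Eigenvalues have mixed signs, so H is indefinite -> x* is a saddle point.

saddle


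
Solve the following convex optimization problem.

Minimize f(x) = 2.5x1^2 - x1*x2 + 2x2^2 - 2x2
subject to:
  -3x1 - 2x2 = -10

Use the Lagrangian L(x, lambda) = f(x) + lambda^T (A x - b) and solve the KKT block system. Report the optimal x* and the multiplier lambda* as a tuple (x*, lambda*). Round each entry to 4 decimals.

Form the Lagrangian:
  L(x, lambda) = (1/2) x^T Q x + c^T x + lambda^T (A x - b)
Stationarity (grad_x L = 0): Q x + c + A^T lambda = 0.
Primal feasibility: A x = b.

This gives the KKT block system:
  [ Q   A^T ] [ x     ]   [-c ]
  [ A    0  ] [ lambda ] = [ b ]

Solving the linear system:
  x*      = (1.8824, 2.1765)
  lambda* = (2.4118)
  f(x*)   = 9.8824

x* = (1.8824, 2.1765), lambda* = (2.4118)


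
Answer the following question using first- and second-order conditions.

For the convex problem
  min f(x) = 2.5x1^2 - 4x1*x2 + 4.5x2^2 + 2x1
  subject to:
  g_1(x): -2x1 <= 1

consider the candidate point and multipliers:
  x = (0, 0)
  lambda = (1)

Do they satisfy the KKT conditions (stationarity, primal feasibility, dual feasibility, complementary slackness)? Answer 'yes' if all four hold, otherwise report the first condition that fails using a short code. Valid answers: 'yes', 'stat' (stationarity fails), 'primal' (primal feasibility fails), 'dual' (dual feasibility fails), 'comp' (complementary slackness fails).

Gradient of f: grad f(x) = Q x + c = (2, 0)
Constraint values g_i(x) = a_i^T x - b_i:
  g_1((0, 0)) = -1
Stationarity residual: grad f(x) + sum_i lambda_i a_i = (0, 0)
  -> stationarity OK
Primal feasibility (all g_i <= 0): OK
Dual feasibility (all lambda_i >= 0): OK
Complementary slackness (lambda_i * g_i(x) = 0 for all i): FAILS

Verdict: the first failing condition is complementary_slackness -> comp.

comp


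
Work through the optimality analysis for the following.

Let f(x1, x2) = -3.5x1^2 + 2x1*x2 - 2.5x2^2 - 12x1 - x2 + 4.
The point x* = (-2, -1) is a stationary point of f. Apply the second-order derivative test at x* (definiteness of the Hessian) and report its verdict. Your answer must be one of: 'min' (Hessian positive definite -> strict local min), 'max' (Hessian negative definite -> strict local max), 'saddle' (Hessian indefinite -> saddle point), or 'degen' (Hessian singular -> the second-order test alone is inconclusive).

Compute the Hessian H = grad^2 f:
  H = [[-7, 2], [2, -5]]
Verify stationarity: grad f(x*) = H x* + g = (0, 0).
Eigenvalues of H: -8.2361, -3.7639.
Both eigenvalues < 0, so H is negative definite -> x* is a strict local max.

max


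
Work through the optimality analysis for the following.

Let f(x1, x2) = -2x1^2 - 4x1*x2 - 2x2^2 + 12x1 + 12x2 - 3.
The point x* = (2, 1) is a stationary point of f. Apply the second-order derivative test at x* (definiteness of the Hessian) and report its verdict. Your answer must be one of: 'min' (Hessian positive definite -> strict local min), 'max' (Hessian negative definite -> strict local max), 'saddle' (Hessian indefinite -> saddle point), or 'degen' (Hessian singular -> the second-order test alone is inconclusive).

Compute the Hessian H = grad^2 f:
  H = [[-4, -4], [-4, -4]]
Verify stationarity: grad f(x*) = H x* + g = (0, 0).
Eigenvalues of H: -8, 0.
H has a zero eigenvalue (singular; negative semidefinite but not definite), so H is neither positive definite, negative definite, nor indefinite. The second-order test alone is inconclusive -> degen.
(Indeed, f is constant along the null direction of H through x*, so x* is not a strict local extremum.)

degen


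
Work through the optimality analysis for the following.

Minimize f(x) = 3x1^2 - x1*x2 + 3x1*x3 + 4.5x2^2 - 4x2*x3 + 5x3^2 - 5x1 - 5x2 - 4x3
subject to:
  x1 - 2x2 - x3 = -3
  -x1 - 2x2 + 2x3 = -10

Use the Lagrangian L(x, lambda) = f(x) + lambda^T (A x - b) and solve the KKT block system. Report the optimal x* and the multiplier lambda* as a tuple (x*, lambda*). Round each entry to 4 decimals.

Form the Lagrangian:
  L(x, lambda) = (1/2) x^T Q x + c^T x + lambda^T (A x - b)
Stationarity (grad_x L = 0): Q x + c + A^T lambda = 0.
Primal feasibility: A x = b.

This gives the KKT block system:
  [ Q   A^T ] [ x     ]   [-c ]
  [ A    0  ] [ lambda ] = [ b ]

Solving the linear system:
  x*      = (2.6186, 3.1031, -0.5876)
  lambda* = (2.7423, 8.5876)
  f(x*)   = 33.9227

x* = (2.6186, 3.1031, -0.5876), lambda* = (2.7423, 8.5876)


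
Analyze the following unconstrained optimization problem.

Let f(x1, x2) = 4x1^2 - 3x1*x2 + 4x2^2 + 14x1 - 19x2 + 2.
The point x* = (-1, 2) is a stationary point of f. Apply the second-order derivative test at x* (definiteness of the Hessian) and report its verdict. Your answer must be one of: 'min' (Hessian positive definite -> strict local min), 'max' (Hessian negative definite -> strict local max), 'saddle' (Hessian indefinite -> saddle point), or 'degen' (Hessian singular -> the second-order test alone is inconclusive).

Compute the Hessian H = grad^2 f:
  H = [[8, -3], [-3, 8]]
Verify stationarity: grad f(x*) = H x* + g = (0, 0).
Eigenvalues of H: 5, 11.
Both eigenvalues > 0, so H is positive definite -> x* is a strict local min.

min


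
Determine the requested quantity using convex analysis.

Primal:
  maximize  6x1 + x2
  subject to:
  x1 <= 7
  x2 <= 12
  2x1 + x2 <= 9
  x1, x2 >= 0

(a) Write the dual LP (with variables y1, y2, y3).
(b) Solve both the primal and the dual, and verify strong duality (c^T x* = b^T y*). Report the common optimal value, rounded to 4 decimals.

The standard primal-dual pair for 'max c^T x s.t. A x <= b, x >= 0' is:
  Dual:  min b^T y  s.t.  A^T y >= c,  y >= 0.

So the dual LP is:
  minimize  7y1 + 12y2 + 9y3
  subject to:
    y1 + 2y3 >= 6
    y2 + y3 >= 1
    y1, y2, y3 >= 0

Solving the primal: x* = (4.5, 0).
  primal value c^T x* = 27.
Solving the dual: y* = (0, 0, 3).
  dual value b^T y* = 27.
Strong duality: c^T x* = b^T y*. Confirmed.

27


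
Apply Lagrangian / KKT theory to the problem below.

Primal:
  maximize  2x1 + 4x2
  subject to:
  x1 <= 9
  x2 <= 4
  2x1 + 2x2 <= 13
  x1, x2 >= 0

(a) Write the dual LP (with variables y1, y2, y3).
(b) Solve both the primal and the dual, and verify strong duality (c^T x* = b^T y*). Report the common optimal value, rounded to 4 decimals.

The standard primal-dual pair for 'max c^T x s.t. A x <= b, x >= 0' is:
  Dual:  min b^T y  s.t.  A^T y >= c,  y >= 0.

So the dual LP is:
  minimize  9y1 + 4y2 + 13y3
  subject to:
    y1 + 2y3 >= 2
    y2 + 2y3 >= 4
    y1, y2, y3 >= 0

Solving the primal: x* = (2.5, 4).
  primal value c^T x* = 21.
Solving the dual: y* = (0, 2, 1).
  dual value b^T y* = 21.
Strong duality: c^T x* = b^T y*. Confirmed.

21


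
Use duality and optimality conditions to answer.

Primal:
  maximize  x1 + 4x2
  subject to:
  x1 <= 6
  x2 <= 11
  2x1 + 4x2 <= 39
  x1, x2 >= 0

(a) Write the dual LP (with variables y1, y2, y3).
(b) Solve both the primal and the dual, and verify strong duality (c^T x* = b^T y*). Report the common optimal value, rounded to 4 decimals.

The standard primal-dual pair for 'max c^T x s.t. A x <= b, x >= 0' is:
  Dual:  min b^T y  s.t.  A^T y >= c,  y >= 0.

So the dual LP is:
  minimize  6y1 + 11y2 + 39y3
  subject to:
    y1 + 2y3 >= 1
    y2 + 4y3 >= 4
    y1, y2, y3 >= 0

Solving the primal: x* = (0, 9.75).
  primal value c^T x* = 39.
Solving the dual: y* = (0, 0, 1).
  dual value b^T y* = 39.
Strong duality: c^T x* = b^T y*. Confirmed.

39


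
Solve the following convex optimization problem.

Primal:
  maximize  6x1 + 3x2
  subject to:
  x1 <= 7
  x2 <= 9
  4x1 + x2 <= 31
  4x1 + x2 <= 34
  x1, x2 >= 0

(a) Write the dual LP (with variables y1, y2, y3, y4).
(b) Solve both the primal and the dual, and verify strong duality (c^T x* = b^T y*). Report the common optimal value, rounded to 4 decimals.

The standard primal-dual pair for 'max c^T x s.t. A x <= b, x >= 0' is:
  Dual:  min b^T y  s.t.  A^T y >= c,  y >= 0.

So the dual LP is:
  minimize  7y1 + 9y2 + 31y3 + 34y4
  subject to:
    y1 + 4y3 + 4y4 >= 6
    y2 + y3 + y4 >= 3
    y1, y2, y3, y4 >= 0

Solving the primal: x* = (5.5, 9).
  primal value c^T x* = 60.
Solving the dual: y* = (0, 1.5, 1.5, 0).
  dual value b^T y* = 60.
Strong duality: c^T x* = b^T y*. Confirmed.

60


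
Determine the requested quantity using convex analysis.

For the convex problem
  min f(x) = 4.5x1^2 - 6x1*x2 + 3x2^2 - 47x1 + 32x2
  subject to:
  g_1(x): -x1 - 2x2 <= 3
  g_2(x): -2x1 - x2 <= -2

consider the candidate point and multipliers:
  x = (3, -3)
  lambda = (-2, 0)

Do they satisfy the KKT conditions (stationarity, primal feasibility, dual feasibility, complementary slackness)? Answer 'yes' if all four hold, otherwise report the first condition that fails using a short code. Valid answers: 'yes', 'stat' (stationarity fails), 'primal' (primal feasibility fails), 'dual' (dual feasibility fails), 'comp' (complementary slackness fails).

Gradient of f: grad f(x) = Q x + c = (-2, -4)
Constraint values g_i(x) = a_i^T x - b_i:
  g_1((3, -3)) = 0
  g_2((3, -3)) = -1
Stationarity residual: grad f(x) + sum_i lambda_i a_i = (0, 0)
  -> stationarity OK
Primal feasibility (all g_i <= 0): OK
Dual feasibility (all lambda_i >= 0): FAILS
Complementary slackness (lambda_i * g_i(x) = 0 for all i): OK

Verdict: the first failing condition is dual_feasibility -> dual.

dual


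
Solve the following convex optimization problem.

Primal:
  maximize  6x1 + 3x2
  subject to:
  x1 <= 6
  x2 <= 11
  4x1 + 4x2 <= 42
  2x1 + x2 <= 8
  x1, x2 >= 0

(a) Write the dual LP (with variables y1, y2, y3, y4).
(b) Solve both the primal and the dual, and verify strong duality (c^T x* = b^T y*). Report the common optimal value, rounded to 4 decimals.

The standard primal-dual pair for 'max c^T x s.t. A x <= b, x >= 0' is:
  Dual:  min b^T y  s.t.  A^T y >= c,  y >= 0.

So the dual LP is:
  minimize  6y1 + 11y2 + 42y3 + 8y4
  subject to:
    y1 + 4y3 + 2y4 >= 6
    y2 + 4y3 + y4 >= 3
    y1, y2, y3, y4 >= 0

Solving the primal: x* = (4, 0).
  primal value c^T x* = 24.
Solving the dual: y* = (0, 0, 0, 3).
  dual value b^T y* = 24.
Strong duality: c^T x* = b^T y*. Confirmed.

24


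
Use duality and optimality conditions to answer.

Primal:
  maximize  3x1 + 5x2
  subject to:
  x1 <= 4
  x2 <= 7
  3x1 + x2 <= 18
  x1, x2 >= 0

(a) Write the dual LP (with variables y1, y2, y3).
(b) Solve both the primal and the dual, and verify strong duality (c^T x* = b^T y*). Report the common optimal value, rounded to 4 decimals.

The standard primal-dual pair for 'max c^T x s.t. A x <= b, x >= 0' is:
  Dual:  min b^T y  s.t.  A^T y >= c,  y >= 0.

So the dual LP is:
  minimize  4y1 + 7y2 + 18y3
  subject to:
    y1 + 3y3 >= 3
    y2 + y3 >= 5
    y1, y2, y3 >= 0

Solving the primal: x* = (3.6667, 7).
  primal value c^T x* = 46.
Solving the dual: y* = (0, 4, 1).
  dual value b^T y* = 46.
Strong duality: c^T x* = b^T y*. Confirmed.

46


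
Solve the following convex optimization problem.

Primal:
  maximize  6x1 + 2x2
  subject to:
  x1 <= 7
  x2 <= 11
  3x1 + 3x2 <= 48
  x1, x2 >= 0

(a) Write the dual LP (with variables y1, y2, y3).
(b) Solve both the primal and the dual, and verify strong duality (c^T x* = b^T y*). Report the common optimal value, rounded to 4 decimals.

The standard primal-dual pair for 'max c^T x s.t. A x <= b, x >= 0' is:
  Dual:  min b^T y  s.t.  A^T y >= c,  y >= 0.

So the dual LP is:
  minimize  7y1 + 11y2 + 48y3
  subject to:
    y1 + 3y3 >= 6
    y2 + 3y3 >= 2
    y1, y2, y3 >= 0

Solving the primal: x* = (7, 9).
  primal value c^T x* = 60.
Solving the dual: y* = (4, 0, 0.6667).
  dual value b^T y* = 60.
Strong duality: c^T x* = b^T y*. Confirmed.

60


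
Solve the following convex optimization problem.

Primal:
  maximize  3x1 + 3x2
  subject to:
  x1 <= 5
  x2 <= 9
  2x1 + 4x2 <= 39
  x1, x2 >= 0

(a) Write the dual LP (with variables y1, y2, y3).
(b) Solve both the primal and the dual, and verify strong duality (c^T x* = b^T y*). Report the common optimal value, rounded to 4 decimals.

The standard primal-dual pair for 'max c^T x s.t. A x <= b, x >= 0' is:
  Dual:  min b^T y  s.t.  A^T y >= c,  y >= 0.

So the dual LP is:
  minimize  5y1 + 9y2 + 39y3
  subject to:
    y1 + 2y3 >= 3
    y2 + 4y3 >= 3
    y1, y2, y3 >= 0

Solving the primal: x* = (5, 7.25).
  primal value c^T x* = 36.75.
Solving the dual: y* = (1.5, 0, 0.75).
  dual value b^T y* = 36.75.
Strong duality: c^T x* = b^T y*. Confirmed.

36.75


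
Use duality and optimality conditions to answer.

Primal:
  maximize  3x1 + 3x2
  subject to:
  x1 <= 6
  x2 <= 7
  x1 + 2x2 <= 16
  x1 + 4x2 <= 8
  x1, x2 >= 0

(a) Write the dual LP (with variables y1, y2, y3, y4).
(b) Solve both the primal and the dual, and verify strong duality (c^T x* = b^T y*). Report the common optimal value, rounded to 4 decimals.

The standard primal-dual pair for 'max c^T x s.t. A x <= b, x >= 0' is:
  Dual:  min b^T y  s.t.  A^T y >= c,  y >= 0.

So the dual LP is:
  minimize  6y1 + 7y2 + 16y3 + 8y4
  subject to:
    y1 + y3 + y4 >= 3
    y2 + 2y3 + 4y4 >= 3
    y1, y2, y3, y4 >= 0

Solving the primal: x* = (6, 0.5).
  primal value c^T x* = 19.5.
Solving the dual: y* = (2.25, 0, 0, 0.75).
  dual value b^T y* = 19.5.
Strong duality: c^T x* = b^T y*. Confirmed.

19.5


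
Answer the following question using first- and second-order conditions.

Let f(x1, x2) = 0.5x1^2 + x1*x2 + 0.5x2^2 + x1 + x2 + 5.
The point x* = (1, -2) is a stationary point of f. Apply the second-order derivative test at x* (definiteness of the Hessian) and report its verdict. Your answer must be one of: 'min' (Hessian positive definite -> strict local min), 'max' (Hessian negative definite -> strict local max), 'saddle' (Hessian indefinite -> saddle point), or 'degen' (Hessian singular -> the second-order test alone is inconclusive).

Compute the Hessian H = grad^2 f:
  H = [[1, 1], [1, 1]]
Verify stationarity: grad f(x*) = H x* + g = (0, 0).
Eigenvalues of H: 0, 2.
H has a zero eigenvalue (singular; positive semidefinite but not definite), so H is neither positive definite, negative definite, nor indefinite. The second-order test alone is inconclusive -> degen.
(Indeed, f is constant along the null direction of H through x*, so x* is not a strict local extremum.)

degen


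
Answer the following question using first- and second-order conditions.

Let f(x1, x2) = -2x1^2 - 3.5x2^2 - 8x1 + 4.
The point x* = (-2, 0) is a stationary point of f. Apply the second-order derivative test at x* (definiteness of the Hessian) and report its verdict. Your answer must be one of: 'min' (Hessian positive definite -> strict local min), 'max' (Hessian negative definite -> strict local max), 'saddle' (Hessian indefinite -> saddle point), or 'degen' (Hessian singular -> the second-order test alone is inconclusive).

Compute the Hessian H = grad^2 f:
  H = [[-4, 0], [0, -7]]
Verify stationarity: grad f(x*) = H x* + g = (0, 0).
Eigenvalues of H: -7, -4.
Both eigenvalues < 0, so H is negative definite -> x* is a strict local max.

max


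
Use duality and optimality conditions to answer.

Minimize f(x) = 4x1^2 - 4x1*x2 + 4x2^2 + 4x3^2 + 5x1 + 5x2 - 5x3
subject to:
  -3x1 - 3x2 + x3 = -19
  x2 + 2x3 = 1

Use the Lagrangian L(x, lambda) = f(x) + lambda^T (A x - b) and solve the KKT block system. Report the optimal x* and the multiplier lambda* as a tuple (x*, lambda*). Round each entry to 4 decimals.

Form the Lagrangian:
  L(x, lambda) = (1/2) x^T Q x + c^T x + lambda^T (A x - b)
Stationarity (grad_x L = 0): Q x + c + A^T lambda = 0.
Primal feasibility: A x = b.

This gives the KKT block system:
  [ Q   A^T ] [ x     ]   [-c ]
  [ A    0  ] [ lambda ] = [ b ]

Solving the linear system:
  x*      = (3.1415, 2.8787, -0.9393)
  lambda* = (6.2059, 3.1544)
  f(x*)   = 74.7776

x* = (3.1415, 2.8787, -0.9393), lambda* = (6.2059, 3.1544)


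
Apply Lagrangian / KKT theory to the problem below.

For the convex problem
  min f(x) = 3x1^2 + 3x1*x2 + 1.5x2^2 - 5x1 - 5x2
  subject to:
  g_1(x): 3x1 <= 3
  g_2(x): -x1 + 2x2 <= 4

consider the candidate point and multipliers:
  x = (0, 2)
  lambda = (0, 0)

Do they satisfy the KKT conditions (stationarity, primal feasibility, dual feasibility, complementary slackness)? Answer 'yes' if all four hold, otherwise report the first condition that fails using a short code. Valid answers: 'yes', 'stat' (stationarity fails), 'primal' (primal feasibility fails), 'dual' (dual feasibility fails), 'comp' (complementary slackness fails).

Gradient of f: grad f(x) = Q x + c = (1, 1)
Constraint values g_i(x) = a_i^T x - b_i:
  g_1((0, 2)) = -3
  g_2((0, 2)) = 0
Stationarity residual: grad f(x) + sum_i lambda_i a_i = (1, 1)
  -> stationarity FAILS
Primal feasibility (all g_i <= 0): OK
Dual feasibility (all lambda_i >= 0): OK
Complementary slackness (lambda_i * g_i(x) = 0 for all i): OK

Verdict: the first failing condition is stationarity -> stat.

stat


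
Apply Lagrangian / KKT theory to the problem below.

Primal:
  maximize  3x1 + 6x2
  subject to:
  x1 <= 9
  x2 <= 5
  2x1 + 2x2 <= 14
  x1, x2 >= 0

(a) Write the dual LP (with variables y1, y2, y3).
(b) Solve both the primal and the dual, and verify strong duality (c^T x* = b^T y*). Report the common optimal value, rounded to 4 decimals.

The standard primal-dual pair for 'max c^T x s.t. A x <= b, x >= 0' is:
  Dual:  min b^T y  s.t.  A^T y >= c,  y >= 0.

So the dual LP is:
  minimize  9y1 + 5y2 + 14y3
  subject to:
    y1 + 2y3 >= 3
    y2 + 2y3 >= 6
    y1, y2, y3 >= 0

Solving the primal: x* = (2, 5).
  primal value c^T x* = 36.
Solving the dual: y* = (0, 3, 1.5).
  dual value b^T y* = 36.
Strong duality: c^T x* = b^T y*. Confirmed.

36


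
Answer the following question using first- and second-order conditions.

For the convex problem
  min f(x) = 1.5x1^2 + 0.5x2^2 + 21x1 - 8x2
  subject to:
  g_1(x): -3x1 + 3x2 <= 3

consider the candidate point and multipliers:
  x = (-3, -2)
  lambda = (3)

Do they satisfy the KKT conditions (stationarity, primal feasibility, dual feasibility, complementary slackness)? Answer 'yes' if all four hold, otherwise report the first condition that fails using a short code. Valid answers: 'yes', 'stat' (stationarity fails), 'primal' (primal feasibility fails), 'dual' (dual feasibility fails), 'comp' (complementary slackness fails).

Gradient of f: grad f(x) = Q x + c = (12, -10)
Constraint values g_i(x) = a_i^T x - b_i:
  g_1((-3, -2)) = 0
Stationarity residual: grad f(x) + sum_i lambda_i a_i = (3, -1)
  -> stationarity FAILS
Primal feasibility (all g_i <= 0): OK
Dual feasibility (all lambda_i >= 0): OK
Complementary slackness (lambda_i * g_i(x) = 0 for all i): OK

Verdict: the first failing condition is stationarity -> stat.

stat


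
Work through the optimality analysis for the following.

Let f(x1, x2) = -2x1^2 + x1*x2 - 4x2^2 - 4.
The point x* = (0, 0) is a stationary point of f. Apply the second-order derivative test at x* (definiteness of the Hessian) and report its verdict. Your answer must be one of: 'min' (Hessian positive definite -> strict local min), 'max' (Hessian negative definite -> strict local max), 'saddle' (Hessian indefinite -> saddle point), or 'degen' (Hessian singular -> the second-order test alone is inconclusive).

Compute the Hessian H = grad^2 f:
  H = [[-4, 1], [1, -8]]
Verify stationarity: grad f(x*) = H x* + g = (0, 0).
Eigenvalues of H: -8.2361, -3.7639.
Both eigenvalues < 0, so H is negative definite -> x* is a strict local max.

max


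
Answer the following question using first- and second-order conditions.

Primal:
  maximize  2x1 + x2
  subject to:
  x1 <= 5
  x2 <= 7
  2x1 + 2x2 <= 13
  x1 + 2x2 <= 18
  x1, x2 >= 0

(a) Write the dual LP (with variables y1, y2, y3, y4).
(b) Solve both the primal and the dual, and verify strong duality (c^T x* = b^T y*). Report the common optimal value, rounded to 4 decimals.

The standard primal-dual pair for 'max c^T x s.t. A x <= b, x >= 0' is:
  Dual:  min b^T y  s.t.  A^T y >= c,  y >= 0.

So the dual LP is:
  minimize  5y1 + 7y2 + 13y3 + 18y4
  subject to:
    y1 + 2y3 + y4 >= 2
    y2 + 2y3 + 2y4 >= 1
    y1, y2, y3, y4 >= 0

Solving the primal: x* = (5, 1.5).
  primal value c^T x* = 11.5.
Solving the dual: y* = (1, 0, 0.5, 0).
  dual value b^T y* = 11.5.
Strong duality: c^T x* = b^T y*. Confirmed.

11.5


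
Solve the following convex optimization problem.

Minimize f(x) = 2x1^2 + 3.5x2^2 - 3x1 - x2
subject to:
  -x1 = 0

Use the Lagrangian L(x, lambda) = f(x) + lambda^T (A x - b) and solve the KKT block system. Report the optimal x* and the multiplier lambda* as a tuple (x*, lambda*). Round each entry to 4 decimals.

Form the Lagrangian:
  L(x, lambda) = (1/2) x^T Q x + c^T x + lambda^T (A x - b)
Stationarity (grad_x L = 0): Q x + c + A^T lambda = 0.
Primal feasibility: A x = b.

This gives the KKT block system:
  [ Q   A^T ] [ x     ]   [-c ]
  [ A    0  ] [ lambda ] = [ b ]

Solving the linear system:
  x*      = (0, 0.1429)
  lambda* = (-3)
  f(x*)   = -0.0714

x* = (0, 0.1429), lambda* = (-3)


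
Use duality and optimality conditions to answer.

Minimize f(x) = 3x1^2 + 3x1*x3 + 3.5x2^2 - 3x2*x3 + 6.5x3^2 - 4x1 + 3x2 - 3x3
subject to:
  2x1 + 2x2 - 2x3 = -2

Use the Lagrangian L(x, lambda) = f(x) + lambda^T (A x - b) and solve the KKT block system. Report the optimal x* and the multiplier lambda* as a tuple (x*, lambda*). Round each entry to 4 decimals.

Form the Lagrangian:
  L(x, lambda) = (1/2) x^T Q x + c^T x + lambda^T (A x - b)
Stationarity (grad_x L = 0): Q x + c + A^T lambda = 0.
Primal feasibility: A x = b.

This gives the KKT block system:
  [ Q   A^T ] [ x     ]   [-c ]
  [ A    0  ] [ lambda ] = [ b ]

Solving the linear system:
  x*      = (0.0221, -0.7348, 0.2873)
  lambda* = (1.5028)
  f(x*)   = -0.0746

x* = (0.0221, -0.7348, 0.2873), lambda* = (1.5028)


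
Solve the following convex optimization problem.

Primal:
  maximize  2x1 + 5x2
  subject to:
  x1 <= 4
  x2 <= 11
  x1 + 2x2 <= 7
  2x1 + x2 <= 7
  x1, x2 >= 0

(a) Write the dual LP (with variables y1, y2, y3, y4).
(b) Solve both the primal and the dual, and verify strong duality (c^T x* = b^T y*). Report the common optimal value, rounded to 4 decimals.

The standard primal-dual pair for 'max c^T x s.t. A x <= b, x >= 0' is:
  Dual:  min b^T y  s.t.  A^T y >= c,  y >= 0.

So the dual LP is:
  minimize  4y1 + 11y2 + 7y3 + 7y4
  subject to:
    y1 + y3 + 2y4 >= 2
    y2 + 2y3 + y4 >= 5
    y1, y2, y3, y4 >= 0

Solving the primal: x* = (0, 3.5).
  primal value c^T x* = 17.5.
Solving the dual: y* = (0, 0, 2.5, 0).
  dual value b^T y* = 17.5.
Strong duality: c^T x* = b^T y*. Confirmed.

17.5


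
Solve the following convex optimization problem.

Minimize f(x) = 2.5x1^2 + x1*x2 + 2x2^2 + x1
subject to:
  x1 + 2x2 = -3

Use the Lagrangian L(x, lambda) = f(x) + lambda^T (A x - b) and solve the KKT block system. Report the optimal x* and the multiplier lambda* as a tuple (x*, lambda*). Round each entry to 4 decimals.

Form the Lagrangian:
  L(x, lambda) = (1/2) x^T Q x + c^T x + lambda^T (A x - b)
Stationarity (grad_x L = 0): Q x + c + A^T lambda = 0.
Primal feasibility: A x = b.

This gives the KKT block system:
  [ Q   A^T ] [ x     ]   [-c ]
  [ A    0  ] [ lambda ] = [ b ]

Solving the linear system:
  x*      = (-0.5, -1.25)
  lambda* = (2.75)
  f(x*)   = 3.875

x* = (-0.5, -1.25), lambda* = (2.75)


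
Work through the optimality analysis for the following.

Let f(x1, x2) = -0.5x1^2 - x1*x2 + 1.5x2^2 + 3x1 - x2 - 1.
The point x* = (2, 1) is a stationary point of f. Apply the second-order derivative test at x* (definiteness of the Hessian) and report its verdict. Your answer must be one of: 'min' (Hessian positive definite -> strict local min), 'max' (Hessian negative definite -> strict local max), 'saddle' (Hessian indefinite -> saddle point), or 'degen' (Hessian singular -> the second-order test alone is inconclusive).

Compute the Hessian H = grad^2 f:
  H = [[-1, -1], [-1, 3]]
Verify stationarity: grad f(x*) = H x* + g = (0, 0).
Eigenvalues of H: -1.2361, 3.2361.
Eigenvalues have mixed signs, so H is indefinite -> x* is a saddle point.

saddle


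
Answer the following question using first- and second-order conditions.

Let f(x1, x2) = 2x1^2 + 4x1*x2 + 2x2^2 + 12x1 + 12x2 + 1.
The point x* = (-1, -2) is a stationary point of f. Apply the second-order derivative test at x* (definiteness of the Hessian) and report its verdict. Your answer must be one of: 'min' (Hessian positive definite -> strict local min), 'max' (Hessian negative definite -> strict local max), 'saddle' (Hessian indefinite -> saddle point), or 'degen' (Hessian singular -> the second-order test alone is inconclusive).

Compute the Hessian H = grad^2 f:
  H = [[4, 4], [4, 4]]
Verify stationarity: grad f(x*) = H x* + g = (0, 0).
Eigenvalues of H: 0, 8.
H has a zero eigenvalue (singular; positive semidefinite but not definite), so H is neither positive definite, negative definite, nor indefinite. The second-order test alone is inconclusive -> degen.
(Indeed, f is constant along the null direction of H through x*, so x* is not a strict local extremum.)

degen


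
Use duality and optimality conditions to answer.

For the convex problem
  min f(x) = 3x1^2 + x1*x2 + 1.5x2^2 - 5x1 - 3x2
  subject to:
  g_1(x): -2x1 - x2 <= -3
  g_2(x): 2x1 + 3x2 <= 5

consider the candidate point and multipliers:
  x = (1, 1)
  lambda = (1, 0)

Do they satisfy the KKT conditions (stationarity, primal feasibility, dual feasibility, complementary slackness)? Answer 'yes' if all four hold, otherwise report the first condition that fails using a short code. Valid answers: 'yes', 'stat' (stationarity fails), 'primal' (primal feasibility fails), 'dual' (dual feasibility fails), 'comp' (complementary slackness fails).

Gradient of f: grad f(x) = Q x + c = (2, 1)
Constraint values g_i(x) = a_i^T x - b_i:
  g_1((1, 1)) = 0
  g_2((1, 1)) = 0
Stationarity residual: grad f(x) + sum_i lambda_i a_i = (0, 0)
  -> stationarity OK
Primal feasibility (all g_i <= 0): OK
Dual feasibility (all lambda_i >= 0): OK
Complementary slackness (lambda_i * g_i(x) = 0 for all i): OK

Verdict: yes, KKT holds.

yes


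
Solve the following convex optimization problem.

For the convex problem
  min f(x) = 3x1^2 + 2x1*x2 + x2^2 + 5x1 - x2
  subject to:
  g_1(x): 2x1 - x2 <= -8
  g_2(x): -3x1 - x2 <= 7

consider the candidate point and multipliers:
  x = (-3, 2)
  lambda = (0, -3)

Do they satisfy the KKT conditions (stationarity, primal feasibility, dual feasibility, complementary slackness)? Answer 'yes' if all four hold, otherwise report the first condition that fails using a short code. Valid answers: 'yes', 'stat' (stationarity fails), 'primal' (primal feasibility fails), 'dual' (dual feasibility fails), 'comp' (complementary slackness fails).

Gradient of f: grad f(x) = Q x + c = (-9, -3)
Constraint values g_i(x) = a_i^T x - b_i:
  g_1((-3, 2)) = 0
  g_2((-3, 2)) = 0
Stationarity residual: grad f(x) + sum_i lambda_i a_i = (0, 0)
  -> stationarity OK
Primal feasibility (all g_i <= 0): OK
Dual feasibility (all lambda_i >= 0): FAILS
Complementary slackness (lambda_i * g_i(x) = 0 for all i): OK

Verdict: the first failing condition is dual_feasibility -> dual.

dual


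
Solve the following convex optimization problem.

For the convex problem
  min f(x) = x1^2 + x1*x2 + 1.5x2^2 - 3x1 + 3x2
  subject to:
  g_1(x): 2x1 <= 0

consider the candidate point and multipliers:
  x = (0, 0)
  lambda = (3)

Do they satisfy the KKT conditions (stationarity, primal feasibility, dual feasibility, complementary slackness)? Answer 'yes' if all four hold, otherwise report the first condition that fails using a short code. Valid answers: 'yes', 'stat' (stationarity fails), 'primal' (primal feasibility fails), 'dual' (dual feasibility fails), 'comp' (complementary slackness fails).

Gradient of f: grad f(x) = Q x + c = (-3, 3)
Constraint values g_i(x) = a_i^T x - b_i:
  g_1((0, 0)) = 0
Stationarity residual: grad f(x) + sum_i lambda_i a_i = (3, 3)
  -> stationarity FAILS
Primal feasibility (all g_i <= 0): OK
Dual feasibility (all lambda_i >= 0): OK
Complementary slackness (lambda_i * g_i(x) = 0 for all i): OK

Verdict: the first failing condition is stationarity -> stat.

stat


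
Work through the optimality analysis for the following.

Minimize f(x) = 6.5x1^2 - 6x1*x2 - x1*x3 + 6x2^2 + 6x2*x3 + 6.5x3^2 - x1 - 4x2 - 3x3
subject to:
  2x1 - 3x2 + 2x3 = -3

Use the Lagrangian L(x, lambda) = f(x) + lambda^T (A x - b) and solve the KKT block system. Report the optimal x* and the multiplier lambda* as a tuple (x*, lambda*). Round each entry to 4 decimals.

Form the Lagrangian:
  L(x, lambda) = (1/2) x^T Q x + c^T x + lambda^T (A x - b)
Stationarity (grad_x L = 0): Q x + c + A^T lambda = 0.
Primal feasibility: A x = b.

This gives the KKT block system:
  [ Q   A^T ] [ x     ]   [-c ]
  [ A    0  ] [ lambda ] = [ b ]

Solving the linear system:
  x*      = (0.3158, 0.9649, -0.3684)
  lambda* = (1.1579)
  f(x*)   = 0.2018

x* = (0.3158, 0.9649, -0.3684), lambda* = (1.1579)


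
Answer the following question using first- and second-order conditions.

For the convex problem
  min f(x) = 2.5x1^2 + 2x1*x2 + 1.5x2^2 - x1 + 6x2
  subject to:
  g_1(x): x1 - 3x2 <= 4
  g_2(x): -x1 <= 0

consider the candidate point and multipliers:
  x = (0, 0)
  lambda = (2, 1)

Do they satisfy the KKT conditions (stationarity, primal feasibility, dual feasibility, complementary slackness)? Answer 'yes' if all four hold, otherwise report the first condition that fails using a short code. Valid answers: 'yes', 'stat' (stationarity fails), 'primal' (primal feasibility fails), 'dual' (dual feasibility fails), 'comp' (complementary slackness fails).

Gradient of f: grad f(x) = Q x + c = (-1, 6)
Constraint values g_i(x) = a_i^T x - b_i:
  g_1((0, 0)) = -4
  g_2((0, 0)) = 0
Stationarity residual: grad f(x) + sum_i lambda_i a_i = (0, 0)
  -> stationarity OK
Primal feasibility (all g_i <= 0): OK
Dual feasibility (all lambda_i >= 0): OK
Complementary slackness (lambda_i * g_i(x) = 0 for all i): FAILS

Verdict: the first failing condition is complementary_slackness -> comp.

comp


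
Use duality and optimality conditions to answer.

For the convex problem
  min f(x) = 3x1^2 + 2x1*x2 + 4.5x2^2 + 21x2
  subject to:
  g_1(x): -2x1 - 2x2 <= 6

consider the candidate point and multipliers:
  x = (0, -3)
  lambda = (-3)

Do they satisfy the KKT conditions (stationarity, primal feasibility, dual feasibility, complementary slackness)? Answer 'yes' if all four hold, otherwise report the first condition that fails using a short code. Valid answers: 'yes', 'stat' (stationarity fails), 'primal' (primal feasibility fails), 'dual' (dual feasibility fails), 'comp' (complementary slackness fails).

Gradient of f: grad f(x) = Q x + c = (-6, -6)
Constraint values g_i(x) = a_i^T x - b_i:
  g_1((0, -3)) = 0
Stationarity residual: grad f(x) + sum_i lambda_i a_i = (0, 0)
  -> stationarity OK
Primal feasibility (all g_i <= 0): OK
Dual feasibility (all lambda_i >= 0): FAILS
Complementary slackness (lambda_i * g_i(x) = 0 for all i): OK

Verdict: the first failing condition is dual_feasibility -> dual.

dual


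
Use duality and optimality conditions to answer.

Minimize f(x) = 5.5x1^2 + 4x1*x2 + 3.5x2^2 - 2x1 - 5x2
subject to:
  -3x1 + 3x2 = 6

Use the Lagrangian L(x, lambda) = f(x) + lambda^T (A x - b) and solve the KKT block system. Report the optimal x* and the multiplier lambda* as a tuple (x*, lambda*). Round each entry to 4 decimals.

Form the Lagrangian:
  L(x, lambda) = (1/2) x^T Q x + c^T x + lambda^T (A x - b)
Stationarity (grad_x L = 0): Q x + c + A^T lambda = 0.
Primal feasibility: A x = b.

This gives the KKT block system:
  [ Q   A^T ] [ x     ]   [-c ]
  [ A    0  ] [ lambda ] = [ b ]

Solving the linear system:
  x*      = (-0.5769, 1.4231)
  lambda* = (-0.8846)
  f(x*)   = -0.3269

x* = (-0.5769, 1.4231), lambda* = (-0.8846)


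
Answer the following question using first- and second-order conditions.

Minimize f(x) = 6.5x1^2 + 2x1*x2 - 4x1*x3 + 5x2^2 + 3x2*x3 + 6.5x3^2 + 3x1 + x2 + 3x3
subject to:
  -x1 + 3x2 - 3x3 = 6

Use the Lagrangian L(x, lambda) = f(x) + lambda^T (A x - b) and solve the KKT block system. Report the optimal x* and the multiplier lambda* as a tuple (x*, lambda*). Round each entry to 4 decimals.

Form the Lagrangian:
  L(x, lambda) = (1/2) x^T Q x + c^T x + lambda^T (A x - b)
Stationarity (grad_x L = 0): Q x + c + A^T lambda = 0.
Primal feasibility: A x = b.

This gives the KKT block system:
  [ Q   A^T ] [ x     ]   [-c ]
  [ A    0  ] [ lambda ] = [ b ]

Solving the linear system:
  x*      = (-0.7594, 0.7735, -0.9734)
  lambda* = (-1.4319)
  f(x*)   = 2.0834

x* = (-0.7594, 0.7735, -0.9734), lambda* = (-1.4319)


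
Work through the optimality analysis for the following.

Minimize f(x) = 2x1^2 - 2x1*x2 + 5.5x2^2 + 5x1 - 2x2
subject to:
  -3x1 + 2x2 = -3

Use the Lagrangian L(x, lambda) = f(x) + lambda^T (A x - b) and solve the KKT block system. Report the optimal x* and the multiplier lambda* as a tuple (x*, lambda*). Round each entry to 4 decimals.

Form the Lagrangian:
  L(x, lambda) = (1/2) x^T Q x + c^T x + lambda^T (A x - b)
Stationarity (grad_x L = 0): Q x + c + A^T lambda = 0.
Primal feasibility: A x = b.

This gives the KKT block system:
  [ Q   A^T ] [ x     ]   [-c ]
  [ A    0  ] [ lambda ] = [ b ]

Solving the linear system:
  x*      = (0.8681, -0.1978)
  lambda* = (2.956)
  f(x*)   = 6.8022

x* = (0.8681, -0.1978), lambda* = (2.956)


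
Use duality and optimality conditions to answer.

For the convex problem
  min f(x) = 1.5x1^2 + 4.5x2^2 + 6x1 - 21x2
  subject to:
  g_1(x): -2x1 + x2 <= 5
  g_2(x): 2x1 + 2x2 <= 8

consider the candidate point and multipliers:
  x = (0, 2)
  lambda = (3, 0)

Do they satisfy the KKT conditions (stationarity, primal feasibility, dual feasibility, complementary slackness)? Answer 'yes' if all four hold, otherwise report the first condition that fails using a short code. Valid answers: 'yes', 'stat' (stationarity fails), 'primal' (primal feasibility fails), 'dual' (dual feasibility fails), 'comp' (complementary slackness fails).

Gradient of f: grad f(x) = Q x + c = (6, -3)
Constraint values g_i(x) = a_i^T x - b_i:
  g_1((0, 2)) = -3
  g_2((0, 2)) = -4
Stationarity residual: grad f(x) + sum_i lambda_i a_i = (0, 0)
  -> stationarity OK
Primal feasibility (all g_i <= 0): OK
Dual feasibility (all lambda_i >= 0): OK
Complementary slackness (lambda_i * g_i(x) = 0 for all i): FAILS

Verdict: the first failing condition is complementary_slackness -> comp.

comp


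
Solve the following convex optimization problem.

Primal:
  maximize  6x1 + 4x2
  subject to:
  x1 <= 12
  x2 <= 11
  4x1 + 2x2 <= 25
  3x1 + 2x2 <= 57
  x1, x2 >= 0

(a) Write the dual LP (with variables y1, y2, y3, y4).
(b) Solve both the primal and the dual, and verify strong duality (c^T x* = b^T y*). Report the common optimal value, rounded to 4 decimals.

The standard primal-dual pair for 'max c^T x s.t. A x <= b, x >= 0' is:
  Dual:  min b^T y  s.t.  A^T y >= c,  y >= 0.

So the dual LP is:
  minimize  12y1 + 11y2 + 25y3 + 57y4
  subject to:
    y1 + 4y3 + 3y4 >= 6
    y2 + 2y3 + 2y4 >= 4
    y1, y2, y3, y4 >= 0

Solving the primal: x* = (0.75, 11).
  primal value c^T x* = 48.5.
Solving the dual: y* = (0, 1, 1.5, 0).
  dual value b^T y* = 48.5.
Strong duality: c^T x* = b^T y*. Confirmed.

48.5


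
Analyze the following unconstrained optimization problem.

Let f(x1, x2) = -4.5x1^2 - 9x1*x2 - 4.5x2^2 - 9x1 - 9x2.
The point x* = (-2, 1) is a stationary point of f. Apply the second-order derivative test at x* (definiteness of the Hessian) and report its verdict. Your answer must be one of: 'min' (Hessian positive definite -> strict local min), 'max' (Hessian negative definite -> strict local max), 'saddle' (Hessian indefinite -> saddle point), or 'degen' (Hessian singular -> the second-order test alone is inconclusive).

Compute the Hessian H = grad^2 f:
  H = [[-9, -9], [-9, -9]]
Verify stationarity: grad f(x*) = H x* + g = (0, 0).
Eigenvalues of H: -18, 0.
H has a zero eigenvalue (singular; negative semidefinite but not definite), so H is neither positive definite, negative definite, nor indefinite. The second-order test alone is inconclusive -> degen.
(Indeed, f is constant along the null direction of H through x*, so x* is not a strict local extremum.)

degen


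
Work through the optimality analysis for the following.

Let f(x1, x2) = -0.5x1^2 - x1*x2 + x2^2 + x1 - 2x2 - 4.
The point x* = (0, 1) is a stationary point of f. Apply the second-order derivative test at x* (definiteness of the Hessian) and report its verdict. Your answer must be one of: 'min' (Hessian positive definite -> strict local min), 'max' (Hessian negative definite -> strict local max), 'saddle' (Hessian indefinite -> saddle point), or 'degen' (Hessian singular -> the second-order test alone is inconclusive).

Compute the Hessian H = grad^2 f:
  H = [[-1, -1], [-1, 2]]
Verify stationarity: grad f(x*) = H x* + g = (0, 0).
Eigenvalues of H: -1.3028, 2.3028.
Eigenvalues have mixed signs, so H is indefinite -> x* is a saddle point.

saddle


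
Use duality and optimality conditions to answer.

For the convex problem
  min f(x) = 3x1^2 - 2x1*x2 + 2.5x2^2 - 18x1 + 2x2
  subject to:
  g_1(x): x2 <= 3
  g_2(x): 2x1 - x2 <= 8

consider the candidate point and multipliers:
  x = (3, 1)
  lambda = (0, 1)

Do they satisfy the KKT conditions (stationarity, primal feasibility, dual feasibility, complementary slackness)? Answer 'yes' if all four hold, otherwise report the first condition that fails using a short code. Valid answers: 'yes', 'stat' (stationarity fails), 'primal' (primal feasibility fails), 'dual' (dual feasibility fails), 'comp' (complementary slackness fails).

Gradient of f: grad f(x) = Q x + c = (-2, 1)
Constraint values g_i(x) = a_i^T x - b_i:
  g_1((3, 1)) = -2
  g_2((3, 1)) = -3
Stationarity residual: grad f(x) + sum_i lambda_i a_i = (0, 0)
  -> stationarity OK
Primal feasibility (all g_i <= 0): OK
Dual feasibility (all lambda_i >= 0): OK
Complementary slackness (lambda_i * g_i(x) = 0 for all i): FAILS

Verdict: the first failing condition is complementary_slackness -> comp.

comp
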